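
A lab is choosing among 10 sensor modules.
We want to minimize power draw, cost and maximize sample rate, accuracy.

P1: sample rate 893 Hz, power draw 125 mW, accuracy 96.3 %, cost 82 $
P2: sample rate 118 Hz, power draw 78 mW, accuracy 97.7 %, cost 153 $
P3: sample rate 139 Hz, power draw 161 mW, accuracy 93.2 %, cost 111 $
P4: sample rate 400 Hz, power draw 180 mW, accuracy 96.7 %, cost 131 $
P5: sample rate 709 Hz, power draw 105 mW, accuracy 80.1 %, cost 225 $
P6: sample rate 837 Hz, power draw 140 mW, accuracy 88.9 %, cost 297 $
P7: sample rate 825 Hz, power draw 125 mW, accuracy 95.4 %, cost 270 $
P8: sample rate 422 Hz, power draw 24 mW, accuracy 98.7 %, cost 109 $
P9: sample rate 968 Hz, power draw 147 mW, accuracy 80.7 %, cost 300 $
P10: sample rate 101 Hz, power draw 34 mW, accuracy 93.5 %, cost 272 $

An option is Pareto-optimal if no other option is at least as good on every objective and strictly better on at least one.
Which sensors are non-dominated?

P1, P5, P8, P9

P1: not dominated (best cost).
P2: dominated by P8 (sample rate 422≥118, power draw 24≤78, accuracy 98.7≥97.7, cost 109≤153).
P3: dominated by P1 (sample rate 893≥139, power draw 125≤161, accuracy 96.3≥93.2, cost 82≤111).
P4: dominated by P8 (sample rate 422≥400, power draw 24≤180, accuracy 98.7≥96.7, cost 109≤131).
P5: not dominated.
P6: dominated by P1 (sample rate 893≥837, power draw 125≤140, accuracy 96.3≥88.9, cost 82≤297).
P7: dominated by P1 (sample rate 893≥825, power draw 125≤125, accuracy 96.3≥95.4, cost 82≤270).
P8: not dominated (best power draw).
P9: not dominated (best sample rate).
P10: dominated by P8 (sample rate 422≥101, power draw 24≤34, accuracy 98.7≥93.5, cost 109≤272).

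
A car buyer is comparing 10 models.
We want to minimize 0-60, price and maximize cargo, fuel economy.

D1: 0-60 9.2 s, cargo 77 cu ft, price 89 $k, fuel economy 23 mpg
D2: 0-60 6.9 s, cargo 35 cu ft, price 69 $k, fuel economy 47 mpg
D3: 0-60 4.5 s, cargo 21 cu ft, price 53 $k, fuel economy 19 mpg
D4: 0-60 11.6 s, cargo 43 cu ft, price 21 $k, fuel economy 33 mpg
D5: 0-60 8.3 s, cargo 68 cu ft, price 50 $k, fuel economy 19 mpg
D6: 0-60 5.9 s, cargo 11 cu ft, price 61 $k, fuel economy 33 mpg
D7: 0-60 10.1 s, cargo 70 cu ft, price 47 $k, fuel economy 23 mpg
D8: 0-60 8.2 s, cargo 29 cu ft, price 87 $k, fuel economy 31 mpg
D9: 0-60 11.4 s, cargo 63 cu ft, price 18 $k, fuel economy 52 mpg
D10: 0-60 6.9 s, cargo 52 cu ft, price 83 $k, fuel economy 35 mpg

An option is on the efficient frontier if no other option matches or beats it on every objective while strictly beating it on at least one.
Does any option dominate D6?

No

D1: worse on 0-60 (9.2 vs 5.9).
D2: worse on 0-60 (6.9 vs 5.9).
D3: worse on fuel economy (19 vs 33).
D4: worse on 0-60 (11.6 vs 5.9).
D5: worse on 0-60 (8.3 vs 5.9).
D7: worse on 0-60 (10.1 vs 5.9).
D8: worse on 0-60 (8.2 vs 5.9).
D9: worse on 0-60 (11.4 vs 5.9).
D10: worse on 0-60 (6.9 vs 5.9).
No option is at least as good as D6 on every objective and strictly better on one.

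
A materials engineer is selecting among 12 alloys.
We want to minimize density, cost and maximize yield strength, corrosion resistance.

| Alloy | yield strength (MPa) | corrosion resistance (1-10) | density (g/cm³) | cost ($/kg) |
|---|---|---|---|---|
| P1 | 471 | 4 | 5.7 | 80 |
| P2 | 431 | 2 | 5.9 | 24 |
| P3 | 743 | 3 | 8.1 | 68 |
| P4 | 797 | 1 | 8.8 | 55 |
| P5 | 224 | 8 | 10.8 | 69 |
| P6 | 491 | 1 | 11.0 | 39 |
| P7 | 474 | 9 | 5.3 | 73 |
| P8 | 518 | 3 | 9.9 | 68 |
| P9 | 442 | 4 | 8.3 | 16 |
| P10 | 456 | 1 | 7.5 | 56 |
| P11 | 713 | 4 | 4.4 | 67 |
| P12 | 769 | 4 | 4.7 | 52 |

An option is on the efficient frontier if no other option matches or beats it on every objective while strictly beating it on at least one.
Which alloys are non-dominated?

P1: dominated by P7 (yield strength 474≥471, corrosion resistance 9≥4, density 5.3≤5.7, cost 73≤80).
P2: not dominated.
P3: dominated by P12 (yield strength 769≥743, corrosion resistance 4≥3, density 4.7≤8.1, cost 52≤68).
P4: not dominated (best yield strength).
P5: not dominated.
P6: not dominated.
P7: not dominated (best corrosion resistance).
P8: dominated by P3 (yield strength 743≥518, corrosion resistance 3≥3, density 8.1≤9.9, cost 68≤68).
P9: not dominated (best cost).
P10: dominated by P12 (yield strength 769≥456, corrosion resistance 4≥1, density 4.7≤7.5, cost 52≤56).
P11: not dominated (best density).
P12: not dominated.

P2, P4, P5, P6, P7, P9, P11, P12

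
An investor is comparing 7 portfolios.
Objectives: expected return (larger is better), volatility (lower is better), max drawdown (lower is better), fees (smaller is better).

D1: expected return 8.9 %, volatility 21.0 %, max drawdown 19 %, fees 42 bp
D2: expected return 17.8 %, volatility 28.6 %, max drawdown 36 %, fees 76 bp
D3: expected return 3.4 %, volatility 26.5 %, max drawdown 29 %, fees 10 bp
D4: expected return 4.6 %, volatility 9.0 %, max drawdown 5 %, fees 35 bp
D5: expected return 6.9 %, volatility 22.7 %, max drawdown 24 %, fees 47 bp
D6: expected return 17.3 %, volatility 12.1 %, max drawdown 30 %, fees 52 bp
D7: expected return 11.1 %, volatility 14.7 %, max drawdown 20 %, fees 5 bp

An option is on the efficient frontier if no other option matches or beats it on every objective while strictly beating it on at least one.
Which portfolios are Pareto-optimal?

D1, D2, D4, D6, D7

D1: not dominated.
D2: not dominated (best expected return).
D3: dominated by D7 (expected return 11.1≥3.4, volatility 14.7≤26.5, max drawdown 20≤29, fees 5≤10).
D4: not dominated (best volatility).
D5: dominated by D1 (expected return 8.9≥6.9, volatility 21.0≤22.7, max drawdown 19≤24, fees 42≤47).
D6: not dominated.
D7: not dominated (best fees).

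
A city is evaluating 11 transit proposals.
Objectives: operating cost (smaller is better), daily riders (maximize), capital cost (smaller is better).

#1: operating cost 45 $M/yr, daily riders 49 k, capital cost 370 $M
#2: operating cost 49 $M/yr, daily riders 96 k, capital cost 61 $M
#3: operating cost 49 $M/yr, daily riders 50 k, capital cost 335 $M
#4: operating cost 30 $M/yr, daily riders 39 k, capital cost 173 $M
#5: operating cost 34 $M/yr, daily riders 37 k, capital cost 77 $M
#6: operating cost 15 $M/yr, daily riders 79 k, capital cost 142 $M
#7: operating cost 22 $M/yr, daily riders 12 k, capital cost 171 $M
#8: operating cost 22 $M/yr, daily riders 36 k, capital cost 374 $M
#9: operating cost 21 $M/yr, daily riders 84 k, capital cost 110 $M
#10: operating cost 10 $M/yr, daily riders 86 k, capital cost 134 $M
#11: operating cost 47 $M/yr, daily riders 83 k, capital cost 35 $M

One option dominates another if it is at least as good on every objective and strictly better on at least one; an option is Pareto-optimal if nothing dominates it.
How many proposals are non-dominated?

#1: dominated by #6 (operating cost 15≤45, daily riders 79≥49, capital cost 142≤370).
#2: not dominated (best daily riders).
#3: dominated by #2 (operating cost 49≤49, daily riders 96≥50, capital cost 61≤335).
#4: dominated by #6 (operating cost 15≤30, daily riders 79≥39, capital cost 142≤173).
#5: not dominated.
#6: dominated by #10 (operating cost 10≤15, daily riders 86≥79, capital cost 134≤142).
#7: dominated by #6 (operating cost 15≤22, daily riders 79≥12, capital cost 142≤171).
#8: dominated by #6 (operating cost 15≤22, daily riders 79≥36, capital cost 142≤374).
#9: not dominated.
#10: not dominated (best operating cost).
#11: not dominated (best capital cost).
Pareto-optimal: #2, #5, #9, #10, #11 → 5.

5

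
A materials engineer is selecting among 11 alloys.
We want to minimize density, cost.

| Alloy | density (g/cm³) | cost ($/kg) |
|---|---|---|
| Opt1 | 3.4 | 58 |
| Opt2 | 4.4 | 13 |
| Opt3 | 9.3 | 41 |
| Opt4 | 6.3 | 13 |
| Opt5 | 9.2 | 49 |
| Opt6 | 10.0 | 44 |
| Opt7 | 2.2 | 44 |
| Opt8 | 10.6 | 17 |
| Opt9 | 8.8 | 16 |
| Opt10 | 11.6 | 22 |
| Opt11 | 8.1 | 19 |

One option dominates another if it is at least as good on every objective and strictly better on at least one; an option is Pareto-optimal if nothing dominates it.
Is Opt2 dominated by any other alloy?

No

Opt1: worse on cost (58 vs 13).
Opt3: worse on density (9.3 vs 4.4).
Opt4: worse on density (6.3 vs 4.4).
Opt5: worse on density (9.2 vs 4.4).
Opt6: worse on density (10.0 vs 4.4).
Opt7: worse on cost (44 vs 13).
Opt8: worse on density (10.6 vs 4.4).
Opt9: worse on density (8.8 vs 4.4).
Opt10: worse on density (11.6 vs 4.4).
Opt11: worse on density (8.1 vs 4.4).
No option is at least as good as Opt2 on every objective and strictly better on one.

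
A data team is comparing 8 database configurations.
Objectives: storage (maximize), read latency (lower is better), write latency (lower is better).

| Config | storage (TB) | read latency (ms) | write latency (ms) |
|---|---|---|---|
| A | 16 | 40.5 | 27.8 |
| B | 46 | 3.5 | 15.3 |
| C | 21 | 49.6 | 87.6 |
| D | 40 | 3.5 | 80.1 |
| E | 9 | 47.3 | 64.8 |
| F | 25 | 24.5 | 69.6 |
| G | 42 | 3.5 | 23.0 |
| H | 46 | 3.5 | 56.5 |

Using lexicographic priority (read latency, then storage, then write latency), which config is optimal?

First minimize read latency: best is 3.5, kept {B, D, G, H}.
Then maximize storage: best is 46, kept {B, H}.
Then minimize write latency: best is 15.3, kept {B}.

B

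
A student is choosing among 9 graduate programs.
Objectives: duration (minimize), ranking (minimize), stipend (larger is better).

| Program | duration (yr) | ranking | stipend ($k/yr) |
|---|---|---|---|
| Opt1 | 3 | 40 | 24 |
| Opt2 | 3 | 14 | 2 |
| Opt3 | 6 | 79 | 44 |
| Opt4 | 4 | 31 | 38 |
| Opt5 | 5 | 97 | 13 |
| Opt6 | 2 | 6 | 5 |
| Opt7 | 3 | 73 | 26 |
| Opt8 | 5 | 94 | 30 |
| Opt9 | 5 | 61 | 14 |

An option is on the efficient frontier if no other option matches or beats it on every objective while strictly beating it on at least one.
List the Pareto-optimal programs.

Opt1: not dominated.
Opt2: dominated by Opt6 (duration 2≤3, ranking 6≤14, stipend 5≥2).
Opt3: not dominated (best stipend).
Opt4: not dominated.
Opt5: dominated by Opt1 (duration 3≤5, ranking 40≤97, stipend 24≥13).
Opt6: not dominated (best duration).
Opt7: not dominated.
Opt8: dominated by Opt4 (duration 4≤5, ranking 31≤94, stipend 38≥30).
Opt9: dominated by Opt1 (duration 3≤5, ranking 40≤61, stipend 24≥14).

Opt1, Opt3, Opt4, Opt6, Opt7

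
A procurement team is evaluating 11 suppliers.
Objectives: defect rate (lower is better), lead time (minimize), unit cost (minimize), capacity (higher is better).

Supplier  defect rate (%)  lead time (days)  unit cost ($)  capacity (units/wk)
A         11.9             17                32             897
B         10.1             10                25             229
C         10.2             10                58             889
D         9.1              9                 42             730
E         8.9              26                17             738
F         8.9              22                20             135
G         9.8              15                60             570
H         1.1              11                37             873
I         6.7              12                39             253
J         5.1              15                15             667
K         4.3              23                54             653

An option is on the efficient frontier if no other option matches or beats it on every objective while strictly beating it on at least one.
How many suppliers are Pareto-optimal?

A: not dominated (best capacity).
B: not dominated.
C: not dominated.
D: not dominated (best lead time).
E: not dominated.
F: dominated by J (defect rate 5.1≤8.9, lead time 15≤22, unit cost 15≤20, capacity 667≥135).
G: dominated by D (defect rate 9.1≤9.8, lead time 9≤15, unit cost 42≤60, capacity 730≥570).
H: not dominated (best defect rate).
I: dominated by H (defect rate 1.1≤6.7, lead time 11≤12, unit cost 37≤39, capacity 873≥253).
J: not dominated (best unit cost).
K: dominated by H (defect rate 1.1≤4.3, lead time 11≤23, unit cost 37≤54, capacity 873≥653).
Pareto-optimal: A, B, C, D, E, H, J → 7.

7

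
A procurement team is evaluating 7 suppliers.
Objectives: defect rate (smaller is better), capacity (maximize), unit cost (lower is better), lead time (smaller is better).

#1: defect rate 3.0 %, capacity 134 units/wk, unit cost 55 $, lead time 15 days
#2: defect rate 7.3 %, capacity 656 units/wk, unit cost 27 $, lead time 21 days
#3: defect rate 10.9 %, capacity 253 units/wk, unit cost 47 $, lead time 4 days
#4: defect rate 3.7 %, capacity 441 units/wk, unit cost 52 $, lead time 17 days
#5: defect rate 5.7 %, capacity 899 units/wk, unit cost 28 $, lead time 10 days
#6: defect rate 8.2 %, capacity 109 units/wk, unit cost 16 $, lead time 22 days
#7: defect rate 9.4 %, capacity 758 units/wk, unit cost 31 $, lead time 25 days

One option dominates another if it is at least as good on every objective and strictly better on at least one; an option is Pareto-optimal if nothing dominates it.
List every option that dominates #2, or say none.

none

#1: worse on capacity (134 vs 656).
#3: worse on defect rate (10.9 vs 7.3).
#4: worse on capacity (441 vs 656).
#5: worse on unit cost (28 vs 27).
#6: worse on defect rate (8.2 vs 7.3).
#7: worse on defect rate (9.4 vs 7.3).
No option dominates #2.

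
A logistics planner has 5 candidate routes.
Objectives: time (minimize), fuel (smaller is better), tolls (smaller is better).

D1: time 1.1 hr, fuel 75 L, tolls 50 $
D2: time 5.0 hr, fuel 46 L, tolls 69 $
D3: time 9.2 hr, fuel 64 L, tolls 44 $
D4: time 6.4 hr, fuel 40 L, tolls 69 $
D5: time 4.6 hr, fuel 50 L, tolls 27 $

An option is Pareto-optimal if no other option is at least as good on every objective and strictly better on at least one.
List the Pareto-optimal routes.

D1: not dominated (best time).
D2: not dominated.
D3: dominated by D5 (time 4.6≤9.2, fuel 50≤64, tolls 27≤44).
D4: not dominated (best fuel).
D5: not dominated (best tolls).

D1, D2, D4, D5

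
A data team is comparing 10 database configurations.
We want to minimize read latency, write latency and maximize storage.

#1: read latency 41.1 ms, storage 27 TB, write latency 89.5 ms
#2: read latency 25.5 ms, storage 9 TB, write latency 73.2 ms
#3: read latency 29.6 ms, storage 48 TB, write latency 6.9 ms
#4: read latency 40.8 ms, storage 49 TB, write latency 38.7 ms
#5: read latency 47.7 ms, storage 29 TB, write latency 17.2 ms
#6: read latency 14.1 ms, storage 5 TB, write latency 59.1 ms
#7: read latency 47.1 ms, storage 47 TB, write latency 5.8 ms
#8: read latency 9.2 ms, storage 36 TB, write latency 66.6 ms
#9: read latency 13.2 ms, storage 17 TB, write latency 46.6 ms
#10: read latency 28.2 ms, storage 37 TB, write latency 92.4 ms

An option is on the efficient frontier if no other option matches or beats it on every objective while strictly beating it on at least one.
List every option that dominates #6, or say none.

#9

#9: read latency 13.2≤14.1, storage 17≥5, write latency 46.6≤59.1 — dominates #6.
Others (#1, #2, #3, #4, #5, #7, #8, #10) are each worse than #6 on at least one objective.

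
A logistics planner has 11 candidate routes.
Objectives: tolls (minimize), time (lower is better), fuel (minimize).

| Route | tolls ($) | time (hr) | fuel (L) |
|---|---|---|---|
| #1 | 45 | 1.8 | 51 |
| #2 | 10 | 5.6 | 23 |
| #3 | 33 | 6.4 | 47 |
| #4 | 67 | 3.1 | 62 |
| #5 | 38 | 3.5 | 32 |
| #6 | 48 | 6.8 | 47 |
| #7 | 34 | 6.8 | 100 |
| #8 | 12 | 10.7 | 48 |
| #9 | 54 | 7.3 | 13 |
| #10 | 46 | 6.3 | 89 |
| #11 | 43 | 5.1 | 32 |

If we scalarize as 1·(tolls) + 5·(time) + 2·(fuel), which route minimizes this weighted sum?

#1: 1·45 + 5·1.8 + 2·51 = 156.0
#2: 1·10 + 5·5.6 + 2·23 = 84.0
#3: 1·33 + 5·6.4 + 2·47 = 159.0
#4: 1·67 + 5·3.1 + 2·62 = 206.5
#5: 1·38 + 5·3.5 + 2·32 = 119.5
#6: 1·48 + 5·6.8 + 2·47 = 176.0
#7: 1·34 + 5·6.8 + 2·100 = 268.0
#8: 1·12 + 5·10.7 + 2·48 = 161.5
#9: 1·54 + 5·7.3 + 2·13 = 116.5
#10: 1·46 + 5·6.3 + 2·89 = 255.5
#11: 1·43 + 5·5.1 + 2·32 = 132.5
Lowest: #2 at 84.0.

#2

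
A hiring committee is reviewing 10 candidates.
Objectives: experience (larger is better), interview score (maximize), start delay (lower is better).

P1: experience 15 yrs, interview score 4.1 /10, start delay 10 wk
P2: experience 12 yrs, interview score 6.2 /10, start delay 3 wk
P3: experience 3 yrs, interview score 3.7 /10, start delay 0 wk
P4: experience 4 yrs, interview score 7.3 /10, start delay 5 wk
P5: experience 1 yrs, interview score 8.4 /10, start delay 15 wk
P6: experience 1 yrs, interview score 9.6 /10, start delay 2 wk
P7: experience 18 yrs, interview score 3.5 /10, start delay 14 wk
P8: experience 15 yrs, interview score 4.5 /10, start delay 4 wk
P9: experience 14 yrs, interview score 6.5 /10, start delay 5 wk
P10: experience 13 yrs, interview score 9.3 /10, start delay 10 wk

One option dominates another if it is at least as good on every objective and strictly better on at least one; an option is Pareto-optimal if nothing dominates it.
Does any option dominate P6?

No

P1: worse on interview score (4.1 vs 9.6).
P2: worse on interview score (6.2 vs 9.6).
P3: worse on interview score (3.7 vs 9.6).
P4: worse on interview score (7.3 vs 9.6).
P5: worse on interview score (8.4 vs 9.6).
P7: worse on interview score (3.5 vs 9.6).
P8: worse on interview score (4.5 vs 9.6).
P9: worse on interview score (6.5 vs 9.6).
P10: worse on interview score (9.3 vs 9.6).
No option is at least as good as P6 on every objective and strictly better on one.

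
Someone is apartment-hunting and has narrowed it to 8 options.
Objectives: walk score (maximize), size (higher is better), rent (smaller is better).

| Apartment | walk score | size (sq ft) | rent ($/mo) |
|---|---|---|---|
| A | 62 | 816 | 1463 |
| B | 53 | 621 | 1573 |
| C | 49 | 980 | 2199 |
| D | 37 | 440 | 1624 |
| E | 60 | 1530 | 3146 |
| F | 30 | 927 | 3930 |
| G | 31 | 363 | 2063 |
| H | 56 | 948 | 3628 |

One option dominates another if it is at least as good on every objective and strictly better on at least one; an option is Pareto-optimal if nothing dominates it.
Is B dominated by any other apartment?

A vs B: walk score 62≥53, size 816≥621, rent 1463≤1573 — A is at least as good on every objective and strictly better on at least one, so A dominates B.

Yes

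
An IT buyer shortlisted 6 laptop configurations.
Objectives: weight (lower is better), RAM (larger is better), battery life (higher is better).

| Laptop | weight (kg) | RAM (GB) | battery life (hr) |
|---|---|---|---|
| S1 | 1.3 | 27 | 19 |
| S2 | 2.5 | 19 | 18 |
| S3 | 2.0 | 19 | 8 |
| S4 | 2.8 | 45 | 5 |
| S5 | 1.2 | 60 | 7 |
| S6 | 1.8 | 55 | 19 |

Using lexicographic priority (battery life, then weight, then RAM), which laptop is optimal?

S1

First maximize battery life: best is 19, kept {S1, S6}.
Then minimize weight: best is 1.3, kept {S1}.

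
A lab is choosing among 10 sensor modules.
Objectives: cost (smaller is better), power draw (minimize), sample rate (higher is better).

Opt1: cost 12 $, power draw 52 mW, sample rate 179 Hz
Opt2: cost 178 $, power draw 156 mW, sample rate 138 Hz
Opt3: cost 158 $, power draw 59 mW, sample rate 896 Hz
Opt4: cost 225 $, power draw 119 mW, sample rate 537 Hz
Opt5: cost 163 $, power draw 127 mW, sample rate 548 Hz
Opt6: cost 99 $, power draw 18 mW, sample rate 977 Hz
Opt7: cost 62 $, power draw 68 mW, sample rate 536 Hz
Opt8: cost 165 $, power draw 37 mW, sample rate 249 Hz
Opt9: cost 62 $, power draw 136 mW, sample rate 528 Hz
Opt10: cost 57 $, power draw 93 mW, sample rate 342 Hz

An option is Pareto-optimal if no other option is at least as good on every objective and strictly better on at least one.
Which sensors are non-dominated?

Opt1: not dominated (best cost).
Opt2: dominated by Opt1 (cost 12≤178, power draw 52≤156, sample rate 179≥138).
Opt3: dominated by Opt6 (cost 99≤158, power draw 18≤59, sample rate 977≥896).
Opt4: dominated by Opt3 (cost 158≤225, power draw 59≤119, sample rate 896≥537).
Opt5: dominated by Opt3 (cost 158≤163, power draw 59≤127, sample rate 896≥548).
Opt6: not dominated (best power draw).
Opt7: not dominated.
Opt8: dominated by Opt6 (cost 99≤165, power draw 18≤37, sample rate 977≥249).
Opt9: dominated by Opt7 (cost 62≤62, power draw 68≤136, sample rate 536≥528).
Opt10: not dominated.

Opt1, Opt6, Opt7, Opt10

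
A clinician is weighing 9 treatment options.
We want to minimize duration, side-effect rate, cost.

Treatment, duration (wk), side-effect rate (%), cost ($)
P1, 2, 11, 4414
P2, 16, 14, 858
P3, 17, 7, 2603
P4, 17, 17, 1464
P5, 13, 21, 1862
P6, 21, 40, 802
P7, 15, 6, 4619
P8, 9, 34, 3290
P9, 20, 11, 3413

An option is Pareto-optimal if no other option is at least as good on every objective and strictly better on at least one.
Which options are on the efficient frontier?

P1: not dominated (best duration).
P2: not dominated.
P3: not dominated.
P4: dominated by P2 (duration 16≤17, side-effect rate 14≤17, cost 858≤1464).
P5: not dominated.
P6: not dominated (best cost).
P7: not dominated (best side-effect rate).
P8: not dominated.
P9: dominated by P3 (duration 17≤20, side-effect rate 7≤11, cost 2603≤3413).

P1, P2, P3, P5, P6, P7, P8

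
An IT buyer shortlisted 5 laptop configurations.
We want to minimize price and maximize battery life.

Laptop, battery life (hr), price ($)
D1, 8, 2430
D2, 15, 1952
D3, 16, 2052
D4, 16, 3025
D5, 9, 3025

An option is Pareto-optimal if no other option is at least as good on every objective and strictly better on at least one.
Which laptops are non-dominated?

D2, D3

D1: dominated by D2 (battery life 15≥8, price 1952≤2430).
D2: not dominated (best price).
D3: not dominated.
D4: dominated by D3 (battery life 16≥16, price 2052≤3025).
D5: dominated by D2 (battery life 15≥9, price 1952≤3025).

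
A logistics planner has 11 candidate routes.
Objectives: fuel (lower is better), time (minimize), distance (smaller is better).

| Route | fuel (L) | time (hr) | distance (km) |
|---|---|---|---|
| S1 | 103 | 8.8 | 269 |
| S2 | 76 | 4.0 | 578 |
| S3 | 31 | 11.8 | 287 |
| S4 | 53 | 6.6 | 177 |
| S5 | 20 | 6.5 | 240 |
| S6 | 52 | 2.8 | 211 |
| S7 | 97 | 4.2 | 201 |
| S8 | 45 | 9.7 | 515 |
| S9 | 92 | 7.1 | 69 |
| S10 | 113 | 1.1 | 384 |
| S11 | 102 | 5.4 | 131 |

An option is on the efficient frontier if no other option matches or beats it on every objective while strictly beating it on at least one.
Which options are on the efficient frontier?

S1: dominated by S4 (fuel 53≤103, time 6.6≤8.8, distance 177≤269).
S2: dominated by S6 (fuel 52≤76, time 2.8≤4.0, distance 211≤578).
S3: dominated by S5 (fuel 20≤31, time 6.5≤11.8, distance 240≤287).
S4: not dominated.
S5: not dominated (best fuel).
S6: not dominated.
S7: not dominated.
S8: dominated by S5 (fuel 20≤45, time 6.5≤9.7, distance 240≤515).
S9: not dominated (best distance).
S10: not dominated (best time).
S11: not dominated.

S4, S5, S6, S7, S9, S10, S11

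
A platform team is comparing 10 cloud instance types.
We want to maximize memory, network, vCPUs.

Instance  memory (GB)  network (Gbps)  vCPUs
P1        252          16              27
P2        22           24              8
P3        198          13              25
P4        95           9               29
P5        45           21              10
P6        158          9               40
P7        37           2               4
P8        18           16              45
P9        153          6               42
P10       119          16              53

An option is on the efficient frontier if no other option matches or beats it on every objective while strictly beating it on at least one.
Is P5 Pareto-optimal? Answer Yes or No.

P1: worse on network (16 vs 21).
P2: worse on memory (22 vs 45).
P3: worse on network (13 vs 21).
P4: worse on network (9 vs 21).
P6: worse on network (9 vs 21).
P7: worse on memory (37 vs 45).
P8: worse on memory (18 vs 45).
P9: worse on network (6 vs 21).
P10: worse on network (16 vs 21).
No option is at least as good as P5 on every objective and strictly better on one.

Yes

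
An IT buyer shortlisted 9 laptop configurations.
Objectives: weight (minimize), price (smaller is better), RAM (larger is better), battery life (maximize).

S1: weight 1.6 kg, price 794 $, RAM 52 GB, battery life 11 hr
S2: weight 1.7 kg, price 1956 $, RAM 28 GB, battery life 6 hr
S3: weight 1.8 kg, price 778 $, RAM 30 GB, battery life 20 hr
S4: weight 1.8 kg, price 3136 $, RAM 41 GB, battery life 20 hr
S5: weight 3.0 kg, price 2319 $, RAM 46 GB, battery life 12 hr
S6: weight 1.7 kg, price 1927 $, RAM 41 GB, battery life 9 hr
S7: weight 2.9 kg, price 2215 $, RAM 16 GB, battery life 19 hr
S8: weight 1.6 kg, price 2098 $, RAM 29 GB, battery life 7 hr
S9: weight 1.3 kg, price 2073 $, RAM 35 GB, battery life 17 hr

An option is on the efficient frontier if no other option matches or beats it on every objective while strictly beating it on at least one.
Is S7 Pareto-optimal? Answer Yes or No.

No

S3 vs S7: weight 1.8≤2.9, price 778≤2215, RAM 30≥16, battery life 20≥19 — S3 is at least as good on every objective and strictly better on at least one, so S3 dominates S7.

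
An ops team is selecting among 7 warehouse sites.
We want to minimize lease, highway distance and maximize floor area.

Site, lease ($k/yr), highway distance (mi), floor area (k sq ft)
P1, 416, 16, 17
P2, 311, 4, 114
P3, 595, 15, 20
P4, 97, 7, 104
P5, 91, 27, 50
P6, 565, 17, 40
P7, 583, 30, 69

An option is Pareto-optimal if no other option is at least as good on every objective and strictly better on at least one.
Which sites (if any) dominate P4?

none

P1: worse on lease (416 vs 97).
P2: worse on lease (311 vs 97).
P3: worse on lease (595 vs 97).
P5: worse on highway distance (27 vs 7).
P6: worse on lease (565 vs 97).
P7: worse on lease (583 vs 97).
No option dominates P4.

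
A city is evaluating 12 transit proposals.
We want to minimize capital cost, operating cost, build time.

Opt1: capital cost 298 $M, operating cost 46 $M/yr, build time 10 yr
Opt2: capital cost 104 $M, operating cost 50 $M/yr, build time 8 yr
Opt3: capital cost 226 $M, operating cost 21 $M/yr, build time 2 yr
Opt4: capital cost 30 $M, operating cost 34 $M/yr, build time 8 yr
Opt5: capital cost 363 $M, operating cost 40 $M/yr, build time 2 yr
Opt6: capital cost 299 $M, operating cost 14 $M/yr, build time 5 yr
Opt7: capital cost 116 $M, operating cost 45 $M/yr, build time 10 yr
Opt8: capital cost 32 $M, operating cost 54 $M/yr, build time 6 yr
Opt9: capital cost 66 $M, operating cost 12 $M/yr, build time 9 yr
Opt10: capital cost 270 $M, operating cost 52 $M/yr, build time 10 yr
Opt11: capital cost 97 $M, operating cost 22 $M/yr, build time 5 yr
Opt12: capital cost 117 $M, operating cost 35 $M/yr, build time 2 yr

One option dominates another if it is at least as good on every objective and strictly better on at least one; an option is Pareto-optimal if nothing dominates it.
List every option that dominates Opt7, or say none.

Opt4, Opt9, Opt11

Opt4: capital cost 30≤116, operating cost 34≤45, build time 8≤10 — dominates Opt7.
Opt9: capital cost 66≤116, operating cost 12≤45, build time 9≤10 — dominates Opt7.
Opt11: capital cost 97≤116, operating cost 22≤45, build time 5≤10 — dominates Opt7.
Others (Opt1, Opt2, Opt3, Opt5, Opt6, Opt8, Opt10, Opt12) are each worse than Opt7 on at least one objective.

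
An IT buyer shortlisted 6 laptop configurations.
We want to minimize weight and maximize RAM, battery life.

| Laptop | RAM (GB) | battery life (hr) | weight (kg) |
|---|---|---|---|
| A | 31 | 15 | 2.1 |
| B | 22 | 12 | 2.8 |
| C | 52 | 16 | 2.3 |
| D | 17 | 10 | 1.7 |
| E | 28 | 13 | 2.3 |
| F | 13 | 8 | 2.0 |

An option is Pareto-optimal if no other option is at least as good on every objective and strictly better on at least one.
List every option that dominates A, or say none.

B: worse on RAM (22 vs 31).
C: worse on weight (2.3 vs 2.1).
D: worse on RAM (17 vs 31).
E: worse on RAM (28 vs 31).
F: worse on RAM (13 vs 31).
No option dominates A.

none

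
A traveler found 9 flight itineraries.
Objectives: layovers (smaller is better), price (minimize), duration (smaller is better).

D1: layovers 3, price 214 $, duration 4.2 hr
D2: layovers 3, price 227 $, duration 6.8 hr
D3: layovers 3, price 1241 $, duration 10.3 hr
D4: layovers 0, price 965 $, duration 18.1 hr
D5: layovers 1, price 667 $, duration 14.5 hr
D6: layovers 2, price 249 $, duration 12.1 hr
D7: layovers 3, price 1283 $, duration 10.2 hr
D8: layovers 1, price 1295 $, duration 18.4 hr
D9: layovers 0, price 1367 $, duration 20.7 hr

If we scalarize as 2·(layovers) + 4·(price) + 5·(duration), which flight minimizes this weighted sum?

D1

D1: 2·3 + 4·214 + 5·4.2 = 883.0
D2: 2·3 + 4·227 + 5·6.8 = 948.0
D3: 2·3 + 4·1241 + 5·10.3 = 5021.5
D4: 2·0 + 4·965 + 5·18.1 = 3950.5
D5: 2·1 + 4·667 + 5·14.5 = 2742.5
D6: 2·2 + 4·249 + 5·12.1 = 1060.5
D7: 2·3 + 4·1283 + 5·10.2 = 5189.0
D8: 2·1 + 4·1295 + 5·18.4 = 5274.0
D9: 2·0 + 4·1367 + 5·20.7 = 5571.5
Lowest: D1 at 883.0.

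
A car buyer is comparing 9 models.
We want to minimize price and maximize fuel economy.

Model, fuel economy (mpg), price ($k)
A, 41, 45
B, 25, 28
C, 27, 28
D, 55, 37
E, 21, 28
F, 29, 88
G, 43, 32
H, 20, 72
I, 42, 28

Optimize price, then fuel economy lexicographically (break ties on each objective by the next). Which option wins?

First minimize price: best is 28, kept {B, C, E, I}.
Then maximize fuel economy: best is 42, kept {I}.

I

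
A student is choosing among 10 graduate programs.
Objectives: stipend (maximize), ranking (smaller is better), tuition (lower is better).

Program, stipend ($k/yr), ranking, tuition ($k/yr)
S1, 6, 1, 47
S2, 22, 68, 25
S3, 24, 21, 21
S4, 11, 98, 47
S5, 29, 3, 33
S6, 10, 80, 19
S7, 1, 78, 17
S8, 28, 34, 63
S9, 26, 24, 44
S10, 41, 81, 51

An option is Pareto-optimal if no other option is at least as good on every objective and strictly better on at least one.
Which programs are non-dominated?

S1, S3, S5, S6, S7, S10

S1: not dominated (best ranking).
S2: dominated by S3 (stipend 24≥22, ranking 21≤68, tuition 21≤25).
S3: not dominated.
S4: dominated by S2 (stipend 22≥11, ranking 68≤98, tuition 25≤47).
S5: not dominated.
S6: not dominated.
S7: not dominated (best tuition).
S8: dominated by S5 (stipend 29≥28, ranking 3≤34, tuition 33≤63).
S9: dominated by S5 (stipend 29≥26, ranking 3≤24, tuition 33≤44).
S10: not dominated (best stipend).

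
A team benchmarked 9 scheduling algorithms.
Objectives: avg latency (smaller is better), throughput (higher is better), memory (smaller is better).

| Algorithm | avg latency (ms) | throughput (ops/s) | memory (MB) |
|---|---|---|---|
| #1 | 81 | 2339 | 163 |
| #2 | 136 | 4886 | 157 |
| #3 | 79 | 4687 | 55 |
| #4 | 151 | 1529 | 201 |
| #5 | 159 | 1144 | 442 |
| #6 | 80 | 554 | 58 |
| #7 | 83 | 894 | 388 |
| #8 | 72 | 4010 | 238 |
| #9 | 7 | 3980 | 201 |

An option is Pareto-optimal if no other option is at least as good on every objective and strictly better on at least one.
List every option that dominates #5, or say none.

#1: avg latency 81≤159, throughput 2339≥1144, memory 163≤442 — dominates #5.
#2: avg latency 136≤159, throughput 4886≥1144, memory 157≤442 — dominates #5.
#3: avg latency 79≤159, throughput 4687≥1144, memory 55≤442 — dominates #5.
#4: avg latency 151≤159, throughput 1529≥1144, memory 201≤442 — dominates #5.
#8: avg latency 72≤159, throughput 4010≥1144, memory 238≤442 — dominates #5.
#9: avg latency 7≤159, throughput 3980≥1144, memory 201≤442 — dominates #5.
Others (#6, #7) are each worse than #5 on at least one objective.

#1, #2, #3, #4, #8, #9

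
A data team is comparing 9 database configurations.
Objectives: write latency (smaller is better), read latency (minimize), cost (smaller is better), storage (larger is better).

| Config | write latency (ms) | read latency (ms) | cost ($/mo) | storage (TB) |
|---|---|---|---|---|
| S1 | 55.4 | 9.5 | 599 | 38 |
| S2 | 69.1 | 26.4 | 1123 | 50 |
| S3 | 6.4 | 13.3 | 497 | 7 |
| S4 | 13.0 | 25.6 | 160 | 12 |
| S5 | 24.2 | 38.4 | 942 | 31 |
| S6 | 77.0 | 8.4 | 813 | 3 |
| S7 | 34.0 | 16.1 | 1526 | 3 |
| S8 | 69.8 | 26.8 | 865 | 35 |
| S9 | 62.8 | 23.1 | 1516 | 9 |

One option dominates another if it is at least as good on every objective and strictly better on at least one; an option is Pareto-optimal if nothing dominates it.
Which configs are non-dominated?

S1, S2, S3, S4, S5, S6

S1: not dominated.
S2: not dominated (best storage).
S3: not dominated (best write latency).
S4: not dominated (best cost).
S5: not dominated.
S6: not dominated (best read latency).
S7: dominated by S3 (write latency 6.4≤34.0, read latency 13.3≤16.1, cost 497≤1526, storage 7≥3).
S8: dominated by S1 (write latency 55.4≤69.8, read latency 9.5≤26.8, cost 599≤865, storage 38≥35).
S9: dominated by S1 (write latency 55.4≤62.8, read latency 9.5≤23.1, cost 599≤1516, storage 38≥9).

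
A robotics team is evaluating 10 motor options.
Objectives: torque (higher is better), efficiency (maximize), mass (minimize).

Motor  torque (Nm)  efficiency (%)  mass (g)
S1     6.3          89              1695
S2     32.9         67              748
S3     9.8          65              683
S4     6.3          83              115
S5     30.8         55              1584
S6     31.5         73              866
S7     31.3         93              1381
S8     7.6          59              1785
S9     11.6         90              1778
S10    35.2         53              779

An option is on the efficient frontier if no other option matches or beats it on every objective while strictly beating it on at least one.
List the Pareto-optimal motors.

S2, S3, S4, S6, S7, S10

S1: dominated by S7 (torque 31.3≥6.3, efficiency 93≥89, mass 1381≤1695).
S2: not dominated.
S3: not dominated.
S4: not dominated (best mass).
S5: dominated by S2 (torque 32.9≥30.8, efficiency 67≥55, mass 748≤1584).
S6: not dominated.
S7: not dominated (best efficiency).
S8: dominated by S2 (torque 32.9≥7.6, efficiency 67≥59, mass 748≤1785).
S9: dominated by S7 (torque 31.3≥11.6, efficiency 93≥90, mass 1381≤1778).
S10: not dominated (best torque).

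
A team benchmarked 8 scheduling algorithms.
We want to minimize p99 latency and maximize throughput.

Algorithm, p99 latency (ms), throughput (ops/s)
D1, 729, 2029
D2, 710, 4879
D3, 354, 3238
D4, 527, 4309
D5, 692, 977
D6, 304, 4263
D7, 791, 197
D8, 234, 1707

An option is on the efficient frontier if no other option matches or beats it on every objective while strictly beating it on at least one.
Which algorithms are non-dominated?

D1: dominated by D2 (p99 latency 710≤729, throughput 4879≥2029).
D2: not dominated (best throughput).
D3: dominated by D6 (p99 latency 304≤354, throughput 4263≥3238).
D4: not dominated.
D5: dominated by D3 (p99 latency 354≤692, throughput 3238≥977).
D6: not dominated.
D7: dominated by D1 (p99 latency 729≤791, throughput 2029≥197).
D8: not dominated (best p99 latency).

D2, D4, D6, D8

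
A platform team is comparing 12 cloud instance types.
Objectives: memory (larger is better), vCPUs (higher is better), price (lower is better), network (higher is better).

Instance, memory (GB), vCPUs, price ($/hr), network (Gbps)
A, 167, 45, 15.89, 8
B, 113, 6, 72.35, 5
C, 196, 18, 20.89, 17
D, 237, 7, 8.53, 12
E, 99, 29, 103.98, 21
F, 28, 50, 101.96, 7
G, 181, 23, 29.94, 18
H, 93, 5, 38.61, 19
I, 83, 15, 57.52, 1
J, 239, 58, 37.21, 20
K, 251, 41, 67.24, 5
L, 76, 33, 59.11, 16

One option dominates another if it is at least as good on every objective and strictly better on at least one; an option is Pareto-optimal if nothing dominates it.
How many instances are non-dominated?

7

A: not dominated.
B: dominated by A (memory 167≥113, vCPUs 45≥6, price 15.89≤72.35, network 8≥5).
C: not dominated.
D: not dominated (best price).
E: not dominated (best network).
F: dominated by J (memory 239≥28, vCPUs 58≥50, price 37.21≤101.96, network 20≥7).
G: not dominated.
H: dominated by J (memory 239≥93, vCPUs 58≥5, price 37.21≤38.61, network 20≥19).
I: dominated by A (memory 167≥83, vCPUs 45≥15, price 15.89≤57.52, network 8≥1).
J: not dominated (best vCPUs).
K: not dominated (best memory).
L: dominated by J (memory 239≥76, vCPUs 58≥33, price 37.21≤59.11, network 20≥16).
Pareto-optimal: A, C, D, E, G, J, K → 7.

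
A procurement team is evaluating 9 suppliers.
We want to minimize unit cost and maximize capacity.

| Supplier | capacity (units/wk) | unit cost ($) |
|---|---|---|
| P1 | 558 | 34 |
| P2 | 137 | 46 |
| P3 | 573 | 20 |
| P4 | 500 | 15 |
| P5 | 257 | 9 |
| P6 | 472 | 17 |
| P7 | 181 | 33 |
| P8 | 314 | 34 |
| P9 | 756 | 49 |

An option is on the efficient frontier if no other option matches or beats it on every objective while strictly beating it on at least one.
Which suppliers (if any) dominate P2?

P1: capacity 558≥137, unit cost 34≤46 — dominates P2.
P3: capacity 573≥137, unit cost 20≤46 — dominates P2.
P4: capacity 500≥137, unit cost 15≤46 — dominates P2.
P5: capacity 257≥137, unit cost 9≤46 — dominates P2.
P6: capacity 472≥137, unit cost 17≤46 — dominates P2.
P7: capacity 181≥137, unit cost 33≤46 — dominates P2.
P8: capacity 314≥137, unit cost 34≤46 — dominates P2.
Others (P9) are each worse than P2 on at least one objective.

P1, P3, P4, P5, P6, P7, P8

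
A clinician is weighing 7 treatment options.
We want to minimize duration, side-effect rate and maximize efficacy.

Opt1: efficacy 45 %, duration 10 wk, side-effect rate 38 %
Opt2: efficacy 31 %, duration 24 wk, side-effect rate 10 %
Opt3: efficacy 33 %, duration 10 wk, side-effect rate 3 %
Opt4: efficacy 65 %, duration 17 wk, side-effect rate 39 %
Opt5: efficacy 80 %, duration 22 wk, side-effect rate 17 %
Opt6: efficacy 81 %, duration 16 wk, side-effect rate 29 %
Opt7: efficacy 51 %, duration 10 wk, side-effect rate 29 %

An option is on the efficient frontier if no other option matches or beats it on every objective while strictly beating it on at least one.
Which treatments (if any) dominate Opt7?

none

Opt1: worse on efficacy (45 vs 51).
Opt2: worse on efficacy (31 vs 51).
Opt3: worse on efficacy (33 vs 51).
Opt4: worse on duration (17 vs 10).
Opt5: worse on duration (22 vs 10).
Opt6: worse on duration (16 vs 10).
No option dominates Opt7.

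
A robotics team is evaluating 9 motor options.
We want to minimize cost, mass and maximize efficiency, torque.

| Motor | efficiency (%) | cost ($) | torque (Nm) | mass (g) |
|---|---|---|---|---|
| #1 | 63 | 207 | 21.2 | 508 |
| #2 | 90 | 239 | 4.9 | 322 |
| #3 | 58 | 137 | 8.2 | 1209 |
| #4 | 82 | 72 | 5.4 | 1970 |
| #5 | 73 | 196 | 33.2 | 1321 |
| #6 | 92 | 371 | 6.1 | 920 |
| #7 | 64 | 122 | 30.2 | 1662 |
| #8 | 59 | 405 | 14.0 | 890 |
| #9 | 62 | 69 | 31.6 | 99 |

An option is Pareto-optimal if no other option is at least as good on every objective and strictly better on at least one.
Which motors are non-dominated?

#1: not dominated.
#2: not dominated.
#3: dominated by #9 (efficiency 62≥58, cost 69≤137, torque 31.6≥8.2, mass 99≤1209).
#4: not dominated.
#5: not dominated (best torque).
#6: not dominated (best efficiency).
#7: not dominated.
#8: dominated by #1 (efficiency 63≥59, cost 207≤405, torque 21.2≥14.0, mass 508≤890).
#9: not dominated (best cost).

#1, #2, #4, #5, #6, #7, #9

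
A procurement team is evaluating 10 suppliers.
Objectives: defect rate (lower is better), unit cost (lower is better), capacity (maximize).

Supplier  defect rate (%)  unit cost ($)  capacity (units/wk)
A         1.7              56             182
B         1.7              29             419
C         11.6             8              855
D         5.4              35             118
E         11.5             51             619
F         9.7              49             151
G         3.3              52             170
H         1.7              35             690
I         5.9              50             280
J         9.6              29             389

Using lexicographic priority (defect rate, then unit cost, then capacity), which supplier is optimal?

First minimize defect rate: best is 1.7, kept {A, B, H}.
Then minimize unit cost: best is 29, kept {B}.

B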